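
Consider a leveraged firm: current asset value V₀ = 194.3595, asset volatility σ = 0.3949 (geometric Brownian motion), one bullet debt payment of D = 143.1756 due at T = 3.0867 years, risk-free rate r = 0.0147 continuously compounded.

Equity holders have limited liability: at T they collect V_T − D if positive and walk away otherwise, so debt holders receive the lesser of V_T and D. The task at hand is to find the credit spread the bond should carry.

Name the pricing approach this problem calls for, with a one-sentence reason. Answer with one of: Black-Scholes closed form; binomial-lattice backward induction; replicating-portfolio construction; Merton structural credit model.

Key observation: a levered firm with one bullet debt due at 3.0867 years is the canonical structural-credit setup: equity is a call on the firm's assets struck at the face value.

framework: Merton structural credit model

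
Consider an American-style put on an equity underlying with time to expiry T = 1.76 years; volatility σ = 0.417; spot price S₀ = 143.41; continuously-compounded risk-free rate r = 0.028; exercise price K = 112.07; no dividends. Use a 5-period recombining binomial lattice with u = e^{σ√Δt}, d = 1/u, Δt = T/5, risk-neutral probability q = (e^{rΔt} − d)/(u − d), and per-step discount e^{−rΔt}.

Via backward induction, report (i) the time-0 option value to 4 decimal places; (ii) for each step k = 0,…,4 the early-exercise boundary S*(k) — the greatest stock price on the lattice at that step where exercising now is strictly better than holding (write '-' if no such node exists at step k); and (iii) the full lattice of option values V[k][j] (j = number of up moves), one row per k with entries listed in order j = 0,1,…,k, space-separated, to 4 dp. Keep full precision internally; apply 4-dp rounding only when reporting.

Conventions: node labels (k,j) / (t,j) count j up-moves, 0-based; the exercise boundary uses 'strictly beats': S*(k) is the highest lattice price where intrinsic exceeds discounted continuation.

params: Δt=0.35200 u=1.28070 d=0.78082 q=0.45828 e^(-rΔt)=0.99019
t_5 payoffs: 70.4456 43.7984 0.0919 0.0000 0.0000 0.0000
t_4: node(4,0) S=53.3082 payoff=58.7618 vs cont=57.6627 → 58.7618 [stop]  node(4,1) S=87.4353 payoff=24.6347 vs cont=23.5356 → 24.6347 [stop]  node(4,2) S=143.4100 payoff=0.0000 vs cont=0.0493 → 0.0493 [wait]  node(4,3) S=235.2189 payoff=0.0000 vs cont=0.0000 → 0.0000 [wait]  node(4,4) S=385.8023 payoff=0.0000 vs cont=0.0000 → 0.0000 [wait]  ⇒ S*(4)=87.4353
t_3: node(3,0) S=68.2716 payoff=43.7984 vs cont=42.6992 → 43.7984 [stop]  node(3,1) S=111.9781 payoff=0.0919 vs cont=13.2367 → 13.2367 [wait]  node(3,2) S=183.6647 payoff=0.0000 vs cont=0.0264 → 0.0264 [wait]  node(3,3) S=301.2441 payoff=0.0000 vs cont=0.0000 → 0.0000 [wait]  ⇒ S*(3)=68.2716
t_2: node(2,0) S=87.4353 payoff=24.6347 vs cont=29.5004 → 29.5004 [wait]  node(2,1) S=143.4100 payoff=0.0000 vs cont=7.1123 → 7.1123 [wait]  node(2,2) S=235.2189 payoff=0.0000 vs cont=0.0142 → 0.0142 [wait]  ⇒ S*(2)=-
t_1: node(1,0) S=111.9781 payoff=0.0919 vs cont=19.0518 → 19.0518 [wait]  node(1,1) S=183.6647 payoff=0.0000 vs cont=3.8215 → 3.8215 [wait]  ⇒ S*(1)=-
t_0: node(0,0) S=143.4100 payoff=0.0000 vs cont=11.9537 → 11.9537 [wait]  ⇒ S*(0)=-

price = 11.9537
boundary = - - - 68.2716 87.4353
tree:
11.9537
19.0518 3.8215
29.5004 7.1123 0.0142
43.7984 13.2367 0.0264 0.0000
58.7618 24.6347 0.0493 0.0000 0.0000
70.4456 43.7984 0.0919 0.0000 0.0000 0.0000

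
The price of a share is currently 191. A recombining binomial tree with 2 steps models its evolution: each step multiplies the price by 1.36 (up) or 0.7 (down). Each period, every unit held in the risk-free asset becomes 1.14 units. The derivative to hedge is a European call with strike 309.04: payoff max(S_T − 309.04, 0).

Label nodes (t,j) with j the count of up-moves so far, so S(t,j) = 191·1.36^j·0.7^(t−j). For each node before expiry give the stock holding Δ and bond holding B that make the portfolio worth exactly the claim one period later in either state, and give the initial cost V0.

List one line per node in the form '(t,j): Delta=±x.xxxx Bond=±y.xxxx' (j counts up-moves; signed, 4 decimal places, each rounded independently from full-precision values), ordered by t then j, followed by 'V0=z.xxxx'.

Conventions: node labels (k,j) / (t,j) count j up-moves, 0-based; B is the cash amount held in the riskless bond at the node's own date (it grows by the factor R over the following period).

(0,0): Delta=0.2052 Bond=-24.0661
(1,0): Delta=0.0000 Bond=0.0000
(1,1): Delta=0.2580 Bond=-41.1530
V0=15.1273

No-arbitrage ⇒ martingale measure with p* = (R−d)/(u−d) = 0.6667.
Terminal payoffs: V(2,0)=0.0000, V(2,1)=0.0000, V(2,2)=44.2336
Node (1,0) S=133.7000: V=(p*·0.0000+(1−p*)·0.0000)/1.14=0.0000; Δ=(0.0000−0.0000)/(181.8320−93.5900)=0.0000; B=V−Δ·S=0.0000
Node (1,1) S=259.7600: V=(p*·44.2336+(1−p*)·0.0000)/1.14=25.8676; Δ=(44.2336−0.0000)/(353.2736−181.8320)=0.2580; B=V−Δ·S=-41.1530
Node (0,0) S=191.0000: V=(p*·25.8676+(1−p*)·0.0000)/1.14=15.1273; Δ=(25.8676−0.0000)/(259.7600−133.7000)=0.2052; B=V−Δ·S=-24.0661
As a check, the time-0 holding Δ(0,0)·S0 + B(0,0) comes to 15.1273 — exactly V0.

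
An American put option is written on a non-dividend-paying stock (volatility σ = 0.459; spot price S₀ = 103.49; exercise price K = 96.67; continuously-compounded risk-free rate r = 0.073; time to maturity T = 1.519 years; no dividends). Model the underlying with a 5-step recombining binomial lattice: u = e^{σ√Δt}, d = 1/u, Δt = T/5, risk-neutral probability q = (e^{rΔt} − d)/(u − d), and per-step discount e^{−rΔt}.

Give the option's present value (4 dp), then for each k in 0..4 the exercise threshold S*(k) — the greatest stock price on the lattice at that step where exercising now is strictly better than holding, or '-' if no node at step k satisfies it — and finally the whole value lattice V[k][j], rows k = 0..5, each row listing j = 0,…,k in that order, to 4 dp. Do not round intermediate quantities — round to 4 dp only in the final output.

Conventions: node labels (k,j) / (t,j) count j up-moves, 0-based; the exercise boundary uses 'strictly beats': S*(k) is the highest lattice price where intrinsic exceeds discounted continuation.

price = 15.4721
boundary = - - - 48.4484 62.3954
tree:
15.4721
23.5300 7.4968
34.4984 12.7892 2.1345
48.2216 21.2960 4.2044 0.0000
59.0511 34.2746 8.2816 0.0000 0.0000
67.4599 48.2216 16.3127 0.0000 0.0000 0.0000

params: Δt=0.30380 u=1.28787 d=0.77647 q=0.48094 e^(-rΔt)=0.97807
t_5 payoffs: 67.4599 48.2216 16.3127 0.0000 0.0000 0.0000
t_4: node(4,0) S=37.6189 payoff=59.0511 vs cont=56.9308 → 59.0511 [stop]  node(4,1) S=62.3954 payoff=34.2746 vs cont=32.1543 → 34.2746 [stop]  node(4,2) S=103.4900 payoff=0.0000 vs cont=8.2816 → 8.2816 [wait]  node(4,3) S=171.6502 payoff=0.0000 vs cont=0.0000 → 0.0000 [wait]  node(4,4) S=284.7018 payoff=0.0000 vs cont=0.0000 → 0.0000 [wait]  ⇒ S*(4)=62.3954
t_3: node(3,0) S=48.4484 payoff=48.2216 vs cont=46.1013 → 48.2216 [stop]  node(3,1) S=80.3573 payoff=16.3127 vs cont=21.2960 → 21.2960 [wait]  node(3,2) S=133.2820 payoff=0.0000 vs cont=4.2044 → 4.2044 [wait]  node(3,3) S=221.0636 payoff=0.0000 vs cont=0.0000 → 0.0000 [wait]  ⇒ S*(3)=48.4484
t_2: node(2,0) S=62.3954 payoff=34.2746 vs cont=34.4984 → 34.4984 [wait]  node(2,1) S=103.4900 payoff=0.0000 vs cont=12.7892 → 12.7892 [wait]  node(2,2) S=171.6502 payoff=0.0000 vs cont=2.1345 → 2.1345 [wait]  ⇒ S*(2)=-
t_1: node(1,0) S=80.3573 payoff=16.3127 vs cont=23.5300 → 23.5300 [wait]  node(1,1) S=133.2820 payoff=0.0000 vs cont=7.4968 → 7.4968 [wait]  ⇒ S*(1)=-
t_0: node(0,0) S=103.4900 payoff=0.0000 vs cont=15.4721 → 15.4721 [wait]  ⇒ S*(0)=-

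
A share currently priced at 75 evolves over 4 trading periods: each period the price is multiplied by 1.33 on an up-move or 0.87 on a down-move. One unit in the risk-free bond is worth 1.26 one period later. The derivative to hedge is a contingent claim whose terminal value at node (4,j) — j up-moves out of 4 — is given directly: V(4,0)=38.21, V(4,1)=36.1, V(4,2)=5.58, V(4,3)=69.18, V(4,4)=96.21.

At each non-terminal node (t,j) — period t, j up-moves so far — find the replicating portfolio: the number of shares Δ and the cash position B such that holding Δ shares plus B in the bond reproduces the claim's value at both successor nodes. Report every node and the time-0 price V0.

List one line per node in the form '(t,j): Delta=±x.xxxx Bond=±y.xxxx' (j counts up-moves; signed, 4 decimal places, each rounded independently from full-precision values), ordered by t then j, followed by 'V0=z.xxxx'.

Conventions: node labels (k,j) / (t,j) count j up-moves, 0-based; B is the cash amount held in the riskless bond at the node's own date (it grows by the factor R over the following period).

(0,0): Delta=0.5149 Bond=-8.3165
(1,0): Delta=0.7931 Bond=-28.6275
(1,1): Delta=0.4823 Bond=-7.2213
(2,0): Delta=-0.7962 Bond=54.1491
(2,1): Delta=0.9797 Bond=-52.2639
(2,2): Delta=0.4239 Bond=-1.3513
(3,0): Delta=-0.0929 Bond=33.4926
(3,1): Delta=-0.8788 Bond=74.4624
(3,2): Delta=1.1979 Bond=-91.0373
(3,3): Delta=0.3330 Bond=14.3318
V0=30.3047

Arbitrage-free pricing uses the up-move probability p* = (R−d)/(u−d) = 0.8478, discounting each step at R = 1.26.
Expiry values: V(4,0)=38.2100, V(4,1)=36.1000, V(4,2)=5.5800, V(4,3)=69.1800, V(4,4)=96.2100
Node (3,0) S=49.3877: V=(p*·36.1000+(1−p*)·38.2100)/1.26=28.9056; Δ=(36.1000−38.2100)/(65.6857−42.9673)=-0.0929; B=V−Δ·S=33.4926
Node (3,1) S=75.5008: V=(p*·5.5800+(1−p*)·36.1000)/1.26=8.1146; Δ=(5.5800−36.1000)/(100.4160−65.6857)=-0.8788; B=V−Δ·S=74.4624
Node (3,2) S=115.4207: V=(p*·69.1800+(1−p*)·5.5800)/1.26=47.2236; Δ=(69.1800−5.5800)/(153.5096−100.4160)=1.1979; B=V−Δ·S=-91.0373
Node (3,3) S=176.4478: V=(p*·96.2100+(1−p*)·69.1800)/1.26=73.0927; Δ=(96.2100−69.1800)/(234.6755−153.5096)=0.3330; B=V−Δ·S=14.3318
Node (2,0) S=56.7675: V=(p*·8.1146+(1−p*)·28.9056)/1.26=8.9511; Δ=(8.1146−28.9056)/(75.5008−49.3877)=-0.7962; B=V−Δ·S=54.1491
Node (2,1) S=86.7825: V=(p*·47.2236+(1−p*)·8.1146)/1.26=32.7557; Δ=(47.2236−8.1146)/(115.4207−75.5008)=0.9797; B=V−Δ·S=-52.2639
Node (2,2) S=132.6675: V=(p*·73.0927+(1−p*)·47.2236)/1.26=54.8858; Δ=(73.0927−47.2236)/(176.4478−115.4207)=0.4239; B=V−Δ·S=-1.3513
Node (1,0) S=65.2500: V=(p*·32.7557+(1−p*)·8.9511)/1.26=23.1217; Δ=(32.7557−8.9511)/(86.7825−56.7675)=0.7931; B=V−Δ·S=-28.6275
Node (1,1) S=99.7500: V=(p*·54.8858+(1−p*)·32.7557)/1.26=40.8874; Δ=(54.8858−32.7557)/(132.6675−86.7825)=0.4823; B=V−Δ·S=-7.2213
Node (0,0) S=75.0000: V=(p*·40.8874+(1−p*)·23.1217)/1.26=30.3047; Δ=(40.8874−23.1217)/(99.7500−65.2500)=0.5149; B=V−Δ·S=-8.3165
Sanity check at the root: Δ(0,0)·S0 + B(0,0) reproduces V0 = 30.3047.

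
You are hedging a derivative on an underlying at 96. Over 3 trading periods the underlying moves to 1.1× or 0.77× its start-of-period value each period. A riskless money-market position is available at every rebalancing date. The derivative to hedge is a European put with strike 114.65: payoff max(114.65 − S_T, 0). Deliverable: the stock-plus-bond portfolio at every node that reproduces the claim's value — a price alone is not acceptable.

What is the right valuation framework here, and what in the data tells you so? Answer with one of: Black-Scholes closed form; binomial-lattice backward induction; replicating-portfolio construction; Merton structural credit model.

Key observation: the mandate to exhibit the hedge at every date and state singles out the replicating-portfolio construction on the 3-period tree with factors 1.1 and 0.77 from 96.

framework: replicating-portfolio construction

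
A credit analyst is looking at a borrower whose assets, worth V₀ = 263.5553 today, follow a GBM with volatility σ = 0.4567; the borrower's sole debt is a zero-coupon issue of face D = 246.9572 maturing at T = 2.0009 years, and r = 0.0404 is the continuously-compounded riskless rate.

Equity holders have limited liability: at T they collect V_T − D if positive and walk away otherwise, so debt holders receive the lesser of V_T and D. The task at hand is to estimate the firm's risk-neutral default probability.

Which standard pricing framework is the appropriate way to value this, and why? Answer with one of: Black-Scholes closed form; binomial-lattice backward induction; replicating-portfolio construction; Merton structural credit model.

Key observation: the data describe a firm's assets (V₀ = 263.5553, GBM) and a single zero-coupon debt of face 246.9572, so credit quantities follow from equity-as-call in the structural model.

framework: Merton structural credit model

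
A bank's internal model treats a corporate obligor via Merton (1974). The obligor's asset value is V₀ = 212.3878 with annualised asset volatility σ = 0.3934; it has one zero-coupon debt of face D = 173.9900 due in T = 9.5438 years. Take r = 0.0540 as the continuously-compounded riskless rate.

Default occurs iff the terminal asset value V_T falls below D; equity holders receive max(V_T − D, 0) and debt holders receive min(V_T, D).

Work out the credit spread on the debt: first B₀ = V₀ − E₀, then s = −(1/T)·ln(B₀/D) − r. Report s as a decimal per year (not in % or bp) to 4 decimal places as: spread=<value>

spread=0.0331

Apply the equity-as-call identities (strike 173.9900, horizon 9.5438 years):
d₁ = [ln(V₀/D) + (r + σ²/2)T] / (σ√T)
   = [ln(212.3878/173.9900) + (0.0540 + 0.5·0.3934²)·9.5438] / (0.3934·√9.5438)
   = [0.199416 + 1.253881] / 1.215332 = 1.195803
d₂ = d₁ − σ√T = 1.195803 − 1.215332 = -0.019530
N(d₁) = 0.884113,  N(d₂) = 0.492209,  e^(−rT) = 0.597282
E₀ = V₀·N(d₁) − D·e^(−rT)·N(d₂)
   = 212.3878·0.884113 − 173.9900·0.597282·0.492209 = 136.623892
B₀ = V₀ − E₀ = 212.3878 − 136.623892 = 75.763908
spread = −(1/T)·ln(B₀/D) − r = −(1/9.5438)·ln(75.763908/173.9900) − 0.0540 = 0.03311161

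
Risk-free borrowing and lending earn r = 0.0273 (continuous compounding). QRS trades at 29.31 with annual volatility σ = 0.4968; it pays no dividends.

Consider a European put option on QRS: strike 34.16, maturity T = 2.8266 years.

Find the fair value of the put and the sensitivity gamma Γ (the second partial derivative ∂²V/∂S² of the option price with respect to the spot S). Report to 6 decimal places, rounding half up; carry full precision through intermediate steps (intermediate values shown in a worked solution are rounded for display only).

σ√T = 0.4968·√2.8266 = 0.835245
d₁ = (ln(S/K) + (r+σ²/2)T) / (σ√T) = (ln(29.31/34.16) + (0.0273+0.4968²/2)·2.8266) / 0.835245 = (-0.153127 + 0.425983) / 0.835245 = 0.326678
d₂ = d₁ − σ√T = 0.326678 − 0.835245 = -0.508566
e^{−rT} = 0.925736
N(−d₁) = 0.371956,  N(−d₂) = 0.694472
Put price V = K·e^{−rT}·N(−d₂) − S·N(−d₁) = 21.961383 − 10.902017 = 11.059366
φ(d₁) = (1/√(2π))·e^{−d₁²/2} = 0.378213
Γ = φ(d₁) / (S·σ·√T) = 0.015449

price = 11.059366
Γ = 0.015449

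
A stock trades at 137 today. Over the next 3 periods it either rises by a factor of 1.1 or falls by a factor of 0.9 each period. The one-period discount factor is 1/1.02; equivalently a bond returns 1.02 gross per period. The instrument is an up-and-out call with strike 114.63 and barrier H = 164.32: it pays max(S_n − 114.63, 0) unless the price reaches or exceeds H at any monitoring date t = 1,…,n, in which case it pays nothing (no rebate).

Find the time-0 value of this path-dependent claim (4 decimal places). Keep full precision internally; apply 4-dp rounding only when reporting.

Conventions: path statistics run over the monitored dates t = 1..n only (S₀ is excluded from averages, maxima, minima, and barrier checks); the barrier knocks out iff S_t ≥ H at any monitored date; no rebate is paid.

With p* = (R−d)/(u−d) = 0.6000, sum probability × payoff across the paths and divide by R^3.
Enumerate all 2^3 = 8 price paths (U = up ×1.1, D = down ×0.9); each path with k up-moves has probability p*^k·(1−p*)^(3−k).
DDD: M=123.3000, payoff=0.0000, prob=0.064000
UDD: M=150.7000, payoff=7.4370, prob=0.096000
DUD: M=135.6300, payoff=7.4370, prob=0.096000
UUD: M=165.7700, payoff=0.0000, prob=0.144000
DDU: M=123.3000, payoff=7.4370, prob=0.096000
UDU: M=150.7000, payoff=34.5630, prob=0.144000
DUU: M=149.1930, payoff=34.5630, prob=0.144000
UUU: M=182.3470, payoff=0.0000, prob=0.216000
Price = Σ prob·payoff / R^3 = 12.096000 / 1.061208 = 11.3983

price = 11.3983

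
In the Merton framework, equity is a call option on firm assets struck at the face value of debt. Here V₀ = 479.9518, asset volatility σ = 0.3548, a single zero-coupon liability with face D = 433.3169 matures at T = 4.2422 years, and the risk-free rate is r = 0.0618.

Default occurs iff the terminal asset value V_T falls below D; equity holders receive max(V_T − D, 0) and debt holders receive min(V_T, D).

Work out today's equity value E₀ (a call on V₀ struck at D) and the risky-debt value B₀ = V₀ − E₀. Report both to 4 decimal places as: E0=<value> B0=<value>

With assets at 479.9518 and a single debt payment of 433.3169 at 4.2422 years:
d₁ = [ln(V₀/D) + (r + σ²/2)T] / (σ√T)
   = [ln(479.9518/433.3169) + (0.0618 + 0.5·0.3548²)·4.2422] / (0.3548·√4.2422)
   = [0.102216 + 0.529178] / 0.730767 = 0.864016
d₂ = d₁ − σ√T = 0.864016 − 0.730767 = 0.133249
N(d₁) = 0.806210,  N(d₂) = 0.553002,  e^(−rT) = 0.769382
E₀ = V₀·N(d₁) − D·e^(−rT)·N(d₂)
   = 479.9518·0.806210 − 433.3169·0.769382·0.553002 = 202.579092
B₀ = V₀ − E₀ = 479.9518 − 202.579092 = 277.372708

E0=202.5791 B0=277.3727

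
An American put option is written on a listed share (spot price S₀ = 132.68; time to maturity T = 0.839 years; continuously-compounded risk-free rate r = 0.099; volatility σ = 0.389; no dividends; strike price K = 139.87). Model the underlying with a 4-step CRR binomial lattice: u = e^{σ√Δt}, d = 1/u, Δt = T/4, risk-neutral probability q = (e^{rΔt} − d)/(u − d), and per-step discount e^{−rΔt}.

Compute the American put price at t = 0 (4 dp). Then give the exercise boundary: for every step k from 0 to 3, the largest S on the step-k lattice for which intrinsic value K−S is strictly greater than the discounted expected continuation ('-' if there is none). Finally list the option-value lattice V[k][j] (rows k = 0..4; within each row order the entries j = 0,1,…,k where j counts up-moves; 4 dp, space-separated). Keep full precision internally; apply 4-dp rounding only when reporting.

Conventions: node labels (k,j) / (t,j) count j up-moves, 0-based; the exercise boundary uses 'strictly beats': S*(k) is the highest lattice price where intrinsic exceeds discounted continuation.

Δt=0.20975, u=1.19501, d=0.83681, q=0.51416, disc=e^(-rΔt)=0.97945
k=4 terminal: V=max(K-S,0) → 74.8096 46.9603 7.1900 0.0000 0.0000
k=3: j=0 S=77.7479 intr=62.1221 cont=59.2476 V=62.1221[EX]; j=1 S=111.0282 intr=28.8418 cont=25.9673 V=28.8418[EX]; j=2 S=158.5542 intr=0.0000 cont=3.4214 V=3.4214[hold]; j=3 S=226.4238 intr=0.0000 cont=0.0000 V=0.0000[hold]  S*(3)=111.0282
k=2: j=0 S=92.9097 intr=46.9603 cont=44.0858 V=46.9603[EX]; j=1 S=132.6800 intr=7.1900 cont=15.4477 V=15.4477[hold]; j=2 S=189.4741 intr=0.0000 cont=1.6281 V=1.6281[hold]  S*(2)=92.9097
k=1: j=0 S=111.0282 intr=28.8418 cont=30.1258 V=30.1258[hold]; j=1 S=158.5542 intr=0.0000 cont=8.1708 V=8.1708[hold]  S*(1)=-
k=0: j=0 S=132.6800 intr=7.1900 cont=18.4504 V=18.4504[hold]  S*(0)=-

price = 18.4504
boundary = - - 92.9097 111.0282
tree:
18.4504
30.1258 8.1708
46.9603 15.4477 1.6281
62.1221 28.8418 3.4214 0.0000
74.8096 46.9603 7.1900 0.0000 0.0000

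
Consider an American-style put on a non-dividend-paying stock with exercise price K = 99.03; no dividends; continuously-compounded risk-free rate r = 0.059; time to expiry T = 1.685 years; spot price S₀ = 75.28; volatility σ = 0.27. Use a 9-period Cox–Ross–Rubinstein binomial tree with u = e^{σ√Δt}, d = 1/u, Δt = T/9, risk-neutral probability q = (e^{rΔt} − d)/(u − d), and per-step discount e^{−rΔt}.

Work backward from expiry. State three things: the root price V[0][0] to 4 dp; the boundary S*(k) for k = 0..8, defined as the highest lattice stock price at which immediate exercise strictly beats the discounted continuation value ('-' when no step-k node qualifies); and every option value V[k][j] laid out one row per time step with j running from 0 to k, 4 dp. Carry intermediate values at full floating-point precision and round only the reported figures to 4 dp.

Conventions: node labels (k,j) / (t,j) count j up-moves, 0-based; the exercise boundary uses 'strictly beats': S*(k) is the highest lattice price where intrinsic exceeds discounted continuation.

Δt=0.18722  u=1.12392  d=0.88974  q=0.51826  discount=0.98901
step 9 (expiry): payoffs max(K−S,0) = 72.7246 65.8009 57.0547 46.0066 32.0504 14.4209 0.0000 0.0000 0.0000 0.0000
step 8: (k=8,j=0): S=29.5653, K−S=69.4647, hold=68.3769 ⇒ V=69.4647 exercise | (k=8,j=1): S=37.3470, K−S=61.6830, hold=60.5951 ⇒ V=61.6830 exercise | (k=8,j=2): S=47.1770, K−S=51.8530, hold=50.7651 ⇒ V=51.8530 exercise | (k=8,j=3): S=59.5944, K−S=39.4356, hold=38.3478 ⇒ V=39.4356 exercise | (k=8,j=4): S=75.2800, K−S=23.7500, hold=22.6621 ⇒ V=23.7500 exercise | (k=8,j=5): S=95.0942, K−S=3.9358, hold=6.8709 ⇒ V=6.8709 continue | (k=8,j=6): S=120.1237, K−S=0.0000, hold=0.0000 ⇒ V=0.0000 continue | (k=8,j=7): S=151.7410, K−S=0.0000, hold=0.0000 ⇒ V=0.0000 continue | (k=8,j=8): S=191.6803, K−S=0.0000, hold=0.0000 ⇒ V=0.0000 continue  boundary S*=75.2800
step 7: (k=7,j=0): S=33.2291, K−S=65.8009, hold=64.7130 ⇒ V=65.8009 exercise | (k=7,j=1): S=41.9753, K−S=57.0547, hold=55.9669 ⇒ V=57.0547 exercise | (k=7,j=2): S=53.0234, K−S=46.0066, hold=44.9187 ⇒ V=46.0066 exercise | (k=7,j=3): S=66.9796, K−S=32.0504, hold=30.9625 ⇒ V=32.0504 exercise | (k=7,j=4): S=84.6091, K−S=14.4209, hold=14.8375 ⇒ V=14.8375 continue | (k=7,j=5): S=106.8787, K−S=0.0000, hold=3.2736 ⇒ V=3.2736 continue | (k=7,j=6): S=135.0099, K−S=0.0000, hold=0.0000 ⇒ V=0.0000 continue | (k=7,j=7): S=170.5455, K−S=0.0000, hold=0.0000 ⇒ V=0.0000 continue  boundary S*=66.9796
step 6: (k=6,j=0): S=37.3470, K−S=61.6830, hold=60.5951 ⇒ V=61.6830 exercise | (k=6,j=1): S=47.1770, K−S=51.8530, hold=50.7651 ⇒ V=51.8530 exercise | (k=6,j=2): S=59.5944, K−S=39.4356, hold=38.3478 ⇒ V=39.4356 exercise | (k=6,j=3): S=75.2800, K−S=23.7500, hold=22.8756 ⇒ V=23.7500 exercise | (k=6,j=4): S=95.0942, K−S=3.9358, hold=8.7473 ⇒ V=8.7473 continue | (k=6,j=5): S=120.1237, K−S=0.0000, hold=1.5597 ⇒ V=1.5597 continue | (k=6,j=6): S=151.7410, K−S=0.0000, hold=0.0000 ⇒ V=0.0000 continue  boundary S*=75.2800
step 5: (k=5,j=0): S=41.9753, K−S=57.0547, hold=55.9669 ⇒ V=57.0547 exercise | (k=5,j=1): S=53.0234, K−S=46.0066, hold=44.9187 ⇒ V=46.0066 exercise | (k=5,j=2): S=66.9796, K−S=32.0504, hold=30.9625 ⇒ V=32.0504 exercise | (k=5,j=3): S=84.6091, K−S=14.4209, hold=15.7993 ⇒ V=15.7993 continue | (k=5,j=4): S=106.8787, K−S=0.0000, hold=4.9671 ⇒ V=4.9671 continue | (k=5,j=5): S=135.0099, K−S=0.0000, hold=0.7431 ⇒ V=0.7431 continue  boundary S*=66.9796
step 4: (k=4,j=0): S=47.1770, K−S=51.8530, hold=50.7651 ⇒ V=51.8530 exercise | (k=4,j=1): S=59.5944, K−S=39.4356, hold=38.3478 ⇒ V=39.4356 exercise | (k=4,j=2): S=75.2800, K−S=23.7500, hold=23.3686 ⇒ V=23.7500 exercise | (k=4,j=3): S=95.0942, K−S=3.9358, hold=10.0736 ⇒ V=10.0736 continue | (k=4,j=4): S=120.1237, K−S=0.0000, hold=2.7475 ⇒ V=2.7475 continue  boundary S*=75.2800
step 3: (k=3,j=0): S=53.0234, K−S=46.0066, hold=44.9187 ⇒ V=46.0066 exercise | (k=3,j=1): S=66.9796, K−S=32.0504, hold=30.9625 ⇒ V=32.0504 exercise | (k=3,j=2): S=84.6091, K−S=14.4209, hold=16.4791 ⇒ V=16.4791 continue | (k=3,j=3): S=106.8787, K−S=0.0000, hold=6.2078 ⇒ V=6.2078 continue  boundary S*=66.9796
step 2: (k=2,j=0): S=59.5944, K−S=39.4356, hold=38.3478 ⇒ V=39.4356 exercise | (k=2,j=1): S=75.2800, K−S=23.7500, hold=23.7170 ⇒ V=23.7500 exercise | (k=2,j=2): S=95.0942, K−S=3.9358, hold=11.0334 ⇒ V=11.0334 continue  boundary S*=75.2800
step 1: (k=1,j=0): S=66.9796, K−S=32.0504, hold=30.9625 ⇒ V=32.0504 exercise | (k=1,j=1): S=84.6091, K−S=14.4209, hold=16.9710 ⇒ V=16.9710 continue  boundary S*=66.9796
step 0: (k=0,j=0): S=75.2800, K−S=23.7500, hold=23.9692 ⇒ V=23.9692 continue  boundary S*=-

price = 23.9692
boundary = - 66.9796 75.2800 66.9796 75.2800 66.9796 75.2800 66.9796 75.2800
tree:
23.9692
32.0504 16.9710
39.4356 23.7500 11.0334
46.0066 32.0504 16.4791 6.2078
51.8530 39.4356 23.7500 10.0736 2.7475
57.0547 46.0066 32.0504 15.7993 4.9671 0.7431
61.6830 51.8530 39.4356 23.7500 8.7473 1.5597 0.0000
65.8009 57.0547 46.0066 32.0504 14.8375 3.2736 0.0000 0.0000
69.4647 61.6830 51.8530 39.4356 23.7500 6.8709 0.0000 0.0000 0.0000
72.7246 65.8009 57.0547 46.0066 32.0504 14.4209 0.0000 0.0000 0.0000 0.0000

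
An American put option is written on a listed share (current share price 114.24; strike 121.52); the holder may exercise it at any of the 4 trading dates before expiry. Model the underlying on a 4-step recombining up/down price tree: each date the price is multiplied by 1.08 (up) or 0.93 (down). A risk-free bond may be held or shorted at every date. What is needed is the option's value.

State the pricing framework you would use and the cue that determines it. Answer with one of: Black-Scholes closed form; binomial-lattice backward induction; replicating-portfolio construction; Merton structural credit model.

Key observation: with exercise allowed before expiry on a discrete up/down model (4 steps from spot 114.24), the strike-121.52 put's value must be rolled back through the tree testing early exercise at each node.

framework: binomial-lattice backward induction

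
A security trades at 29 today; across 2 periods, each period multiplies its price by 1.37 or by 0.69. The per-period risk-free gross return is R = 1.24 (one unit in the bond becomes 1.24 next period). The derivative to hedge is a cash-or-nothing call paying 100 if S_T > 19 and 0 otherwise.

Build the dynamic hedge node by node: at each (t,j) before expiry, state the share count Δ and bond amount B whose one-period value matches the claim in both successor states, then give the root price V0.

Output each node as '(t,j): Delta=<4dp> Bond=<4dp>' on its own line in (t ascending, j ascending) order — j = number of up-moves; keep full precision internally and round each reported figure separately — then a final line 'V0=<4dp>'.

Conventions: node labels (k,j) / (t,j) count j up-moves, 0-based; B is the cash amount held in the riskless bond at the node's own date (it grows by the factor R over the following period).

(0,0): Delta=0.7818 Bond=39.9867
(1,0): Delta=7.3493 Bond=-81.8311
(1,1): Delta=0.0000 Bond=80.6452
V0=62.6594

Risk-neutral probability p* = (R−d)/(u−d) = (1.24−0.69)/(1.37−0.69) = 0.8088.
Terminal payoffs: V(2,0)=0.0000, V(2,1)=100.0000, V(2,2)=100.0000
(1,0): S=20.0100. Δ = (V_up−V_dn)/(S_up−S_dn) = (100.0000−0.0000)/(27.4137−13.8069) = 7.3493. V = [p*·100.0000 + (1−p*)·0.0000]/1.24 = 65.2277. B = V − Δ·S = -81.8311.
(1,1): S=39.7300. Δ = (V_up−V_dn)/(S_up−S_dn) = (100.0000−100.0000)/(54.4301−27.4137) = 0.0000. V = [p*·100.0000 + (1−p*)·100.0000]/1.24 = 80.6452. B = V − Δ·S = 80.6452.
(0,0): S=29.0000. Δ = (V_up−V_dn)/(S_up−S_dn) = (80.6452−65.2277)/(39.7300−20.0100) = 0.7818. V = [p*·80.6452 + (1−p*)·65.2277]/1.24 = 62.6594. B = V − Δ·S = 39.9867.
Check: Δ(0,0)·S0 + B(0,0) = 62.6594 = V0.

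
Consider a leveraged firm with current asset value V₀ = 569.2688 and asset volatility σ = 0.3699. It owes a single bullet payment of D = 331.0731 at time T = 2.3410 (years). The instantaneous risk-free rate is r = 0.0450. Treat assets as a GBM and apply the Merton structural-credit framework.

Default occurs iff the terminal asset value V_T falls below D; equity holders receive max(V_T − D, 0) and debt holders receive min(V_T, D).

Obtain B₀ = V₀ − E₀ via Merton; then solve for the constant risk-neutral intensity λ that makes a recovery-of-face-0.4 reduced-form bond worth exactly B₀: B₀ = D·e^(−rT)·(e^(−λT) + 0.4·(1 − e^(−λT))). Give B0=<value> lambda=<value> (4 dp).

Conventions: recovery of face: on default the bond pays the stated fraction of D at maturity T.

B0=283.6972 lambda=0.0355

Apply the equity-as-call identities (strike 331.0731, horizon 2.3410 years):
d₁ = [ln(V₀/D) + (r + σ²/2)T] / (σ√T)
   = [ln(569.2688/331.0731) + (0.0450 + 0.5·0.3699²)·2.3410] / (0.3699·√2.3410)
   = [0.542014 + 0.265500] / 0.565959 = 1.426805
d₂ = d₁ − σ√T = 1.426805 − 0.565959 = 0.860846
N(d₁) = 0.923182,  N(d₂) = 0.805339,  e^(−rT) = 0.900014
E₀ = V₀·N(d₁) − D·e^(−rT)·N(d₂)
   = 569.2688·0.923182 − 331.0731·0.900014·0.805339 = 285.571620
B₀ = V₀ − E₀ = 569.2688 − 285.571620 = 283.697180
e^(−λT) = (B₀·e^(rT)/D − 0.4)/(1 − 0.4) = (283.6972·1.111094/331.0731 − 0.4)/0.6 = 0.92016426
λ = −ln(0.92016426)/2.3410 = 0.035542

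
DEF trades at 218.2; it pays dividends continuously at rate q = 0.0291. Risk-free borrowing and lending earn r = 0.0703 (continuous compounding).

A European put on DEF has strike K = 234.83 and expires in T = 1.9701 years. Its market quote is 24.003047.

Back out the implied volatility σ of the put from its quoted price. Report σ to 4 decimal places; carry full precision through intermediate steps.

At σ = 0.2165 the Black–Scholes value reproduces the quote:
σ√T = 0.2165·√1.9701 = 0.303880
d₁ = (ln(S/K) + (r−q+σ²/2)T) / (σ√T) = (ln(218.2/234.83) + (0.0703−0.0291+0.2165²/2)·1.9701) / 0.303880 = (-0.073450 + 0.127340) / 0.303880 = 0.177339
d₂ = d₁ − σ√T = 0.177339 − 0.303880 = -0.126541
e^{−rT} = 0.870665
e^{−qT} = 0.944282
N(−d₁) = 0.429621,  N(−d₂) = 0.550348
V = K·e^{−rT}·N(−d₂) − S·e^{−qT}·N(−d₁) = 112.523194 − 88.520147 = 24.003047 (equal to the quote); since ∂V/∂σ > 0 for all σ, the implied volatility is unique

sigma = 0.2165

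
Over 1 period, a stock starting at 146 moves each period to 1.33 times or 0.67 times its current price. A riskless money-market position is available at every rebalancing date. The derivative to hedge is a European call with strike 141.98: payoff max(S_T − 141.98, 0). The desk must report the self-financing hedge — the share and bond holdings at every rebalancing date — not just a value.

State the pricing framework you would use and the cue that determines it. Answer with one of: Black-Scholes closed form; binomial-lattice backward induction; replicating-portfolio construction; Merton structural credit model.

framework: replicating-portfolio construction

Key observation: the task asks for the hedge itself — share and bond holdings at every node of the 1-period tree on spot 146 with factors 1.33/0.67 — which is exactly what the replicating-portfolio construction produces.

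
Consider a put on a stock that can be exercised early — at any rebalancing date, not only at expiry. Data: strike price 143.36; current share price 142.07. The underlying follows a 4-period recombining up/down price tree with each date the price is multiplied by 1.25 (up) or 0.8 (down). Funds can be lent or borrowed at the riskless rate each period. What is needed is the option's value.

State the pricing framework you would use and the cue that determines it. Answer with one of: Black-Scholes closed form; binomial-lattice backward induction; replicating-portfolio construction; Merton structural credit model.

framework: binomial-lattice backward induction

Key observation: an American put (K = 143.36, S₀ = 142.07) on a 4-date tree has no closed form — the optimal stopping decision is embedded and must be resolved recursively from expiry.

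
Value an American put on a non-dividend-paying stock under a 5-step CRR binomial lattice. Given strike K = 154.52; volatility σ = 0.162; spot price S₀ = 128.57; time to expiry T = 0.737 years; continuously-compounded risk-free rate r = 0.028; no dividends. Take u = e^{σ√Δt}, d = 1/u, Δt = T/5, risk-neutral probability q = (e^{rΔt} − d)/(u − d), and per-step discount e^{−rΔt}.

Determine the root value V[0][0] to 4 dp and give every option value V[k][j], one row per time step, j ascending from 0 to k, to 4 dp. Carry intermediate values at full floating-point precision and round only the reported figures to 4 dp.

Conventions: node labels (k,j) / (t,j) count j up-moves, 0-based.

price = 25.9500
tree:
25.9500
33.7030 17.9864
40.9884 25.9500 10.7104
47.8345 33.7030 17.6995 4.2844
54.2678 40.9884 25.9500 8.9196 0.0000
60.3132 47.8345 33.7030 17.6995 0.0000 0.0000

params: Δt=0.14740 u=1.06417 d=0.93970 q=0.51768 e^(-rΔt)=0.99588
t_5 payoffs: 60.3132 47.8345 33.7030 17.6995 0.0000 0.0000
k=4: node(4,0) S=100.2522 payoff=54.2678 vs cont=53.6314 → 54.2678 [stop]  node(4,1) S=113.5316 payoff=40.9884 vs cont=40.3520 → 40.9884 [stop]  node(4,2) S=128.5700 payoff=25.9500 vs cont=25.3136 → 25.9500 [stop]  node(4,3) S=145.6004 payoff=8.9196 vs cont=8.5016 → 8.9196 [stop]  node(4,4) S=164.8866 payoff=0.0000 vs cont=0.0000 → 0.0000 [wait]
k=3: node(3,0) S=106.6855 payoff=47.8345 vs cont=47.1981 → 47.8345 [stop]  node(3,1) S=120.8170 payoff=33.7030 vs cont=33.0665 → 33.7030 [stop]  node(3,2) S=136.8205 payoff=17.6995 vs cont=17.0631 → 17.6995 [stop]  node(3,3) S=154.9437 payoff=0.0000 vs cont=4.2844 → 4.2844 [wait]
k=2: node(2,0) S=113.5316 payoff=40.9884 vs cont=40.3520 → 40.9884 [stop]  node(2,1) S=128.5700 payoff=25.9500 vs cont=25.3136 → 25.9500 [stop]  node(2,2) S=145.6004 payoff=8.9196 vs cont=10.7104 → 10.7104 [wait]
k=1: node(1,0) S=120.8170 payoff=33.7030 vs cont=33.0665 → 33.7030 [stop]  node(1,1) S=136.8205 payoff=17.6995 vs cont=17.9864 → 17.9864 [wait]
k=0: node(0,0) S=128.5700 payoff=25.9500 vs cont=25.4615 → 25.9500 [stop]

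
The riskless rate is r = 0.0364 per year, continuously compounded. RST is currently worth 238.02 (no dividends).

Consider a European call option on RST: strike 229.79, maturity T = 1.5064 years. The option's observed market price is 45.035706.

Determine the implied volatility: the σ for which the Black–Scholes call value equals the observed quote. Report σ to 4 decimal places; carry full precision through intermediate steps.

sigma = 0.3051

At σ = 0.3051 the Black–Scholes value reproduces the quote:
σ√T = 0.3051·√1.5064 = 0.374466
d₁ = (ln(S/K) + (r+σ²/2)T) / (σ√T) = (ln(238.02/229.79) + (0.0364+0.3051²/2)·1.5064) / 0.374466 = (0.035189 + 0.124945) / 0.374466 = 0.427634
d₂ = d₁ − σ√T = 0.427634 − 0.374466 = 0.053168
e^{−rT} = 0.946643
N(d₁) = 0.665541,  N(d₂) = 0.521201
V = S·N(d₁) − K·e^{−rT}·N(d₂) = 158.412073 − 113.376367 = 45.035706 (the observed quote) — the price is monotone increasing in volatility, hence this σ is the only solution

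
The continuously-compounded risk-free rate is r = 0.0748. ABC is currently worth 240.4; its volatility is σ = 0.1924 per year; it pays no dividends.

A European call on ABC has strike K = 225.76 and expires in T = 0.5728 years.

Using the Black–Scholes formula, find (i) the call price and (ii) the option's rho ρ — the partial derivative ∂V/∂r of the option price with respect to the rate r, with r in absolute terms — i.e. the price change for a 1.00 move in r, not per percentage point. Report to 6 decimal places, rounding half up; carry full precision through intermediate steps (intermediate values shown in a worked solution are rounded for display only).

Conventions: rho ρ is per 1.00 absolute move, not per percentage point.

σ√T = 0.1924·√0.5728 = 0.145615
d₁ = (ln(S/K) + (r+σ²/2)T) / (σ√T) = (ln(240.4/225.76) + (0.0748+0.1924²/2)·0.5728) / 0.145615 = (0.062832 + 0.053447) / 0.145615 = 0.798537
d₂ = d₁ − σ√T = 0.798537 − 0.145615 = 0.652922
e^{−rT} = 0.958059
N(d₁) = 0.787720,  N(d₂) = 0.743097
Call price V = S·N(d₁) − K·e^{−rT}·N(d₂) = 189.367994 − 160.725473 = 28.642521
ρ = K·T·e^{−rT}·N(d₂) = 92.063551

price = 28.642521
ρ = 92.063551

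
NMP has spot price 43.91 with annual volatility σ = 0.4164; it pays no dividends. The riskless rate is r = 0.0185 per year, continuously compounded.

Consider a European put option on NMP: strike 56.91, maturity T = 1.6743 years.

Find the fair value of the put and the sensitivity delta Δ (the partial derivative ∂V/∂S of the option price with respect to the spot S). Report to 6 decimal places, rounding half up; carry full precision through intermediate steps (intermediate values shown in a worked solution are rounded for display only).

price = 17.057655
Δ = -0.561361

σ√T = 0.4164·√1.6743 = 0.538800
d₁ = (ln(S/K) + (r+σ²/2)T) / (σ√T) = (ln(43.91/56.91) + (0.0185+0.4164²/2)·1.6743) / 0.538800 = (-0.259329 + 0.176127) / 0.538800 = -0.154421
d₂ = d₁ − σ√T = -0.154421 − 0.538800 = -0.693220
e^{−rT} = 0.969500
N(−d₁) = 0.561361,  N(−d₂) = 0.755914
Put price V = K·e^{−rT}·N(−d₂) − S·N(−d₁) = 41.707017 − 24.649362 = 17.057655
Δ = −N(−d₁) = -0.561361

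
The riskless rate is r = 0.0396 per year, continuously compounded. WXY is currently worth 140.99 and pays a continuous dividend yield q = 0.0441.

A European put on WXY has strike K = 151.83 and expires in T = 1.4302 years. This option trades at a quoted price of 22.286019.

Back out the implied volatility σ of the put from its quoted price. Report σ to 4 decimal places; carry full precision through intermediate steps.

At σ = 0.2462 the Black–Scholes value reproduces the quote:
σ√T = 0.2462·√1.4302 = 0.294433
d₁ = (ln(S/K) + (r−q+σ²/2)T) / (σ√T) = (ln(140.99/151.83) + (0.0396−0.0441+0.2462²/2)·1.4302) / 0.294433 = (-0.074073 + 0.036909) / 0.294433 = -0.126219
d₂ = d₁ − σ√T = -0.126219 − 0.294433 = -0.420652
e^{−rT} = 0.944938
e^{−qT} = 0.938876
N(−d₁) = 0.550221,  N(−d₂) = 0.662995
V = K·e^{−rT}·N(−d₂) − S·e^{−qT}·N(−d₁) = 95.119907 − 72.833887 = 22.286019 (the observed quote) — the price is monotone increasing in volatility, hence this σ is the only solution

sigma = 0.2462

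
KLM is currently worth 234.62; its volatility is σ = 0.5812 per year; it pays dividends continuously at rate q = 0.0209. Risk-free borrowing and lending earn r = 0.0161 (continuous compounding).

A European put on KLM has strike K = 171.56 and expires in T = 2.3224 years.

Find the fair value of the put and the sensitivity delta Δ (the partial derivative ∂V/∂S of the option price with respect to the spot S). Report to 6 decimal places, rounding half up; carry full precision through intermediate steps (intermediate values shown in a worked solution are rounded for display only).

σ√T = 0.5812·√2.3224 = 0.885715
d₁ = (ln(S/K) + (r−q+σ²/2)T) / (σ√T) = (ln(234.62/171.56) + (0.0161−0.0209+0.5812²/2)·2.3224) / 0.885715 = (0.313034 + 0.381098) / 0.885715 = 0.783697
d₂ = d₁ − σ√T = 0.783697 − 0.885715 = -0.102018
e^{−rT} = 0.963300
e^{−qT} = 0.952621
N(−d₁) = 0.216609,  N(−d₂) = 0.540629
Put price V = K·e^{−rT}·N(−d₂) − S·e^{−qT}·N(−d₁) = 89.346338 − 48.412958 = 40.933381
Δ = −e^{−qT}·N(−d₁) = -0.206346

price = 40.933381
Δ = -0.206346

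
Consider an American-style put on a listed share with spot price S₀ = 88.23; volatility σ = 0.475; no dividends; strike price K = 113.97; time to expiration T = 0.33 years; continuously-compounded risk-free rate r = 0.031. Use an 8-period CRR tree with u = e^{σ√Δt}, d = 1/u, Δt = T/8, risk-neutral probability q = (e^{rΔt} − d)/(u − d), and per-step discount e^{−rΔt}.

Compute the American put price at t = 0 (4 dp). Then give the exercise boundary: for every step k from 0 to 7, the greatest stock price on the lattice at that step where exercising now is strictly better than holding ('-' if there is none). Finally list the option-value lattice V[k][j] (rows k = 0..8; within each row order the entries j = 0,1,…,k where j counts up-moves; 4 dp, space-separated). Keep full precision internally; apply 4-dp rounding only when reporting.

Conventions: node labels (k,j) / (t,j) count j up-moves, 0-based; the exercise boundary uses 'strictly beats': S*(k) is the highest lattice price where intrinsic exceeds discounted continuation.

Δt=0.04125, u=1.10128, d=0.90803, q=0.48252, disc=e^(-rΔt)=0.99872
k=8 terminal: V=max(K-S,0) → 73.1912 64.5127 53.9874 41.2220 25.7400 6.9631 0.0000 0.0000 0.0000
k=7: j=0 S=44.9089 intr=69.0611 cont=68.9154 V=69.0611[EX]; j=1 S=54.4663 intr=59.5037 cont=59.3580 V=59.5037[EX]; j=2 S=66.0577 intr=47.9123 cont=47.7667 V=47.9123[EX]; j=3 S=80.1159 intr=33.8541 cont=33.7085 V=33.8541[EX]; j=4 S=97.1659 intr=16.8041 cont=16.6584 V=16.8041[EX]; j=5 S=117.8445 intr=0.0000 cont=3.5987 V=3.5987[hold]; j=6 S=142.9238 intr=0.0000 cont=0.0000 V=0.0000[hold]; j=7 S=173.3405 intr=0.0000 cont=0.0000 V=0.0000[hold]  S*(7)=97.1659
k=6: j=0 S=49.4573 intr=64.5127 cont=64.3671 V=64.5127[EX]; j=1 S=59.9826 intr=53.9874 cont=53.8417 V=53.9874[EX]; j=2 S=72.7480 intr=41.2220 cont=41.0764 V=41.2220[EX]; j=3 S=88.2300 intr=25.7400 cont=25.5944 V=25.7400[EX]; j=4 S=107.0069 intr=6.9631 cont=10.4188 V=10.4188[hold]; j=5 S=129.7798 intr=0.0000 cont=1.8599 V=1.8599[hold]; j=6 S=157.3991 intr=0.0000 cont=0.0000 V=0.0000[hold]  S*(6)=88.2300
k=5: j=0 S=54.4663 intr=59.5037 cont=59.3580 V=59.5037[EX]; j=1 S=66.0577 intr=47.9123 cont=47.7667 V=47.9123[EX]; j=2 S=80.1159 intr=33.8541 cont=33.7085 V=33.8541[EX]; j=3 S=97.1659 intr=16.8041 cont=18.3238 V=18.3238[hold]; j=4 S=117.8445 intr=0.0000 cont=6.2809 V=6.2809[hold]; j=5 S=142.9238 intr=0.0000 cont=0.9612 V=0.9612[hold]  S*(5)=80.1159
k=4: j=0 S=59.9826 intr=53.9874 cont=53.8417 V=53.9874[EX]; j=1 S=72.7480 intr=41.2220 cont=41.0764 V=41.2220[EX]; j=2 S=88.2300 intr=25.7400 cont=26.3267 V=26.3267[hold]; j=3 S=107.0069 intr=6.9631 cont=12.4968 V=12.4968[hold]; j=4 S=129.7798 intr=0.0000 cont=3.7093 V=3.7093[hold]  S*(4)=72.7480
k=3: j=0 S=66.0577 intr=47.9123 cont=47.7667 V=47.9123[EX]; j=1 S=80.1159 intr=33.8541 cont=33.9912 V=33.9912[hold]; j=2 S=97.1659 intr=16.8041 cont=19.6284 V=19.6284[hold]; j=3 S=117.8445 intr=0.0000 cont=8.2461 V=8.2461[hold]  S*(3)=66.0577
k=2: j=0 S=72.7480 intr=41.2220 cont=41.1424 V=41.2220[EX]; j=1 S=88.2300 intr=25.7400 cont=27.0262 V=27.0262[hold]; j=2 S=107.0069 intr=6.9631 cont=14.1181 V=14.1181[hold]  S*(2)=72.7480
k=1: j=0 S=80.1159 intr=33.8541 cont=34.3283 V=34.3283[hold]; j=1 S=97.1659 intr=16.8041 cont=20.7712 V=20.7712[hold]  S*(1)=-
k=0: j=0 S=88.2300 intr=25.7400 cont=27.7512 V=27.7512[hold]  S*(0)=-

price = 27.7512
boundary = - - 72.7480 66.0577 72.7480 80.1159 88.2300 97.1659
tree:
27.7512
34.3283 20.7712
41.2220 27.0262 14.1181
47.9123 33.9912 19.6284 8.2461
53.9874 41.2220 26.3267 12.4968 3.7093
59.5037 47.9123 33.8541 18.3238 6.2809 0.9612
64.5127 53.9874 41.2220 25.7400 10.4188 1.8599 0.0000
69.0611 59.5037 47.9123 33.8541 16.8041 3.5987 0.0000 0.0000
73.1912 64.5127 53.9874 41.2220 25.7400 6.9631 0.0000 0.0000 0.0000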